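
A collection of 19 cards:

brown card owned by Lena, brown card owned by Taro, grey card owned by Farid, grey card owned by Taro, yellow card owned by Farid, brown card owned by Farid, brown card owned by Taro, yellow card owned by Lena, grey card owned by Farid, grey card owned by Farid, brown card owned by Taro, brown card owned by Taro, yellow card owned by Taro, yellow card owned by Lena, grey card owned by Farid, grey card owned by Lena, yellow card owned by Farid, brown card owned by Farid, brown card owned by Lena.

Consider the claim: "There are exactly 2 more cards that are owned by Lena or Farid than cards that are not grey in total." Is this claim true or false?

Count of cards owned by Lena or Farid: 13.
There are 13 cards that are not grey.
The claim requires 13 − 13 (= 0) to equal 2, which does not hold.

False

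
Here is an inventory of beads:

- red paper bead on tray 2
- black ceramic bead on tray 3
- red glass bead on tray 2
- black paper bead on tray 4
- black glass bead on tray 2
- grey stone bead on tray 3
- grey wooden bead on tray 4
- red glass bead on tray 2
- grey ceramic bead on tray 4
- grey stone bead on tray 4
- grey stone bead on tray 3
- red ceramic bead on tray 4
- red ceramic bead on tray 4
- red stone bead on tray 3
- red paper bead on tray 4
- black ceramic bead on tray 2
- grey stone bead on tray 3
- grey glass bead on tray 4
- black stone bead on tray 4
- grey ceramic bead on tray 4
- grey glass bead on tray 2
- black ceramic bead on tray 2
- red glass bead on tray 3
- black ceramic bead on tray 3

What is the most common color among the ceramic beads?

black

Counts by color (restricted to ceramic beads): black 4, grey 2, red 2.
The maximum is 4, held uniquely by black.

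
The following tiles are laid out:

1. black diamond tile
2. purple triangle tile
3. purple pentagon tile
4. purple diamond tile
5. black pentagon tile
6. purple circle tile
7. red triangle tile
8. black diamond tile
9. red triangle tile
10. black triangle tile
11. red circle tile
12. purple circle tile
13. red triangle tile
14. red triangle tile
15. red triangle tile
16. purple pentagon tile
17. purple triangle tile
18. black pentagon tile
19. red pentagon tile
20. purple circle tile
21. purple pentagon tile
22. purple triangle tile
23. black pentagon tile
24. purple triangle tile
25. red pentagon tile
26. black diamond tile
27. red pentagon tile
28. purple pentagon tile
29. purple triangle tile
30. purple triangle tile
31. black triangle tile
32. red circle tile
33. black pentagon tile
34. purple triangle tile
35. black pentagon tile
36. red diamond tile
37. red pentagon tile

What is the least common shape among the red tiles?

diamond

Counts by shape (restricted to red tiles): triangle 5, pentagon 4, circle 2, diamond 1.
The minimum is 1, held uniquely by diamond.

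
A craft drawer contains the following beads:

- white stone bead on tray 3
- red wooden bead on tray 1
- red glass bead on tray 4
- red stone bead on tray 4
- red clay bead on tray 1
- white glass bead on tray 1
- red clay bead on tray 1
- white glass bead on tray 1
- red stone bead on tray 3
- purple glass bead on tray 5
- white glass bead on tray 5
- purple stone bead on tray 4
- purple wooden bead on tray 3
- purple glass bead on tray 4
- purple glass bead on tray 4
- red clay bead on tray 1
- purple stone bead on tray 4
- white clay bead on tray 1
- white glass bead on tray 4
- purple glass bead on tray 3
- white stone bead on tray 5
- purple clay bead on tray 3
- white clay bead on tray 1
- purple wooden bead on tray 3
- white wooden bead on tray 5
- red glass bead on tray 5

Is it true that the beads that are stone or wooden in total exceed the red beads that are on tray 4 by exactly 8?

True

There are 10 beads that are stone or wooden.
There are 2 red beads on tray 4.
The claim requires 10 − 2 (= 8) to equal 8, which holds.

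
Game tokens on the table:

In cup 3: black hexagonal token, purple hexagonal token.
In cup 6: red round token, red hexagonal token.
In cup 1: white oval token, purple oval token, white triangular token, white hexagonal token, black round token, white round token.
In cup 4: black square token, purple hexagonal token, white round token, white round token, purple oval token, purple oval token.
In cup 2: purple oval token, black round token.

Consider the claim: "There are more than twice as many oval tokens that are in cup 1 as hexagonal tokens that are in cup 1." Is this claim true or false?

|oval tokens in cup 1| = 2.
|hexagonal tokens in cup 1| = 1.
The claim requires 2 > 2 × 1 = 2, which does not hold.

False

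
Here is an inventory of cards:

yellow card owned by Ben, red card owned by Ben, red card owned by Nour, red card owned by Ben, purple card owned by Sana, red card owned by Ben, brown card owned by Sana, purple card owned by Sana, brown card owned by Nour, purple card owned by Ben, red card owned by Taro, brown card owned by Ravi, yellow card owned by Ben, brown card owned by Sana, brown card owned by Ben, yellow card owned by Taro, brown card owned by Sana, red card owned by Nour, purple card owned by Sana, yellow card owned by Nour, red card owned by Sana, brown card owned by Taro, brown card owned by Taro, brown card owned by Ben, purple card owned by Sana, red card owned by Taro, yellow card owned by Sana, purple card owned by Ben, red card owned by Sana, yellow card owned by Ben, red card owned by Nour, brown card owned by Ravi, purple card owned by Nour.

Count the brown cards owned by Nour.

1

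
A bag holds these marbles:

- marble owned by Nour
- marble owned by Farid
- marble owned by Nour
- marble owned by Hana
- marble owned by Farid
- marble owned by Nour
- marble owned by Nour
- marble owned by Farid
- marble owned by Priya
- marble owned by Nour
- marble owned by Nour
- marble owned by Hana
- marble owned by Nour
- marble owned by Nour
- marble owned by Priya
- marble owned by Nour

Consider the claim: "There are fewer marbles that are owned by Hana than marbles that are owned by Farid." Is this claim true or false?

|marbles owned by Hana| = 2.
|marbles owned by Farid| = 3.
The claim requires 2 < 3, which holds.

True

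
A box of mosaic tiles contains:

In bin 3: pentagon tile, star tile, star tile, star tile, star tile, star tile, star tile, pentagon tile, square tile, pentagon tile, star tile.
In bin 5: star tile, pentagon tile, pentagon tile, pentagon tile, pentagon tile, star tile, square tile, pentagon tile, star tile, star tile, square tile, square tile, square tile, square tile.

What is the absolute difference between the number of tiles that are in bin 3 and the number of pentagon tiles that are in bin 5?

6

tiles in bin 3: 11. pentagon tiles in bin 5: 5.
|11 − 5| = 11 − 5 = 6.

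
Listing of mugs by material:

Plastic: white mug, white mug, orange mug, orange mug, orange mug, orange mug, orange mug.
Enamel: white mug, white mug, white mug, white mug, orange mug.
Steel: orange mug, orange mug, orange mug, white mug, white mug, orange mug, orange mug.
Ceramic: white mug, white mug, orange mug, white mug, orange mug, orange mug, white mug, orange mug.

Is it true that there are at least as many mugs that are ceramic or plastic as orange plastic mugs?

True

mugs that are ceramic or plastic: 15.
orange plastic mugs: 5.
The claim requires 15 ≥ 5, which holds.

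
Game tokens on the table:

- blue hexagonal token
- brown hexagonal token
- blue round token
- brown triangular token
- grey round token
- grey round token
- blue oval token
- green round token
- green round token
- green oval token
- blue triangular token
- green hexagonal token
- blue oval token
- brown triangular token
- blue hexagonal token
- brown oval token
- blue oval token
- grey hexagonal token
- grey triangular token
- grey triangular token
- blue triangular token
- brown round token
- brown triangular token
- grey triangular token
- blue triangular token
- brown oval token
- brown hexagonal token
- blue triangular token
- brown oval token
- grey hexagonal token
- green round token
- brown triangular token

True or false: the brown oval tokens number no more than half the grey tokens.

brown oval tokens: 3.
grey tokens: 7.
The claim requires 2 × 3 = 6 ≤ 7, which holds.

True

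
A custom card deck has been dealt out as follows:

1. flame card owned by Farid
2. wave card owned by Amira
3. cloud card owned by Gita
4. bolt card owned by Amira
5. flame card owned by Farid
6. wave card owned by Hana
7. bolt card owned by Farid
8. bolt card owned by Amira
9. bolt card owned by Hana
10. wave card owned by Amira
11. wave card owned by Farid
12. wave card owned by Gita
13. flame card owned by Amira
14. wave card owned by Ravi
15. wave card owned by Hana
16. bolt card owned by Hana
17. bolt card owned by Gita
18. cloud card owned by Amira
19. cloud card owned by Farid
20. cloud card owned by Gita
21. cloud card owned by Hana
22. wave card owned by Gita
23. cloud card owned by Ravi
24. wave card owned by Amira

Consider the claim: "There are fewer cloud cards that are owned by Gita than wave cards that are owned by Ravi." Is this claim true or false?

Count of cloud cards owned by Gita: 2.
Count of wave cards owned by Ravi: 1.
The claim requires 2 < 1, which does not hold.

False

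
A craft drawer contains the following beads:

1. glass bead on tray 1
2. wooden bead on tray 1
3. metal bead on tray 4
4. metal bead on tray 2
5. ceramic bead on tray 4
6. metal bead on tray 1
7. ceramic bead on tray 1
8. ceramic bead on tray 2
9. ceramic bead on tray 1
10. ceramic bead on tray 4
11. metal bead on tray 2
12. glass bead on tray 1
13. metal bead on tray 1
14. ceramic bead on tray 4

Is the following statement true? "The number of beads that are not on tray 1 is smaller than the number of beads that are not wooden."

True

beads that are not on tray 1: 7.
beads that are not wooden: 13.
The claim requires 7 < 13, which holds.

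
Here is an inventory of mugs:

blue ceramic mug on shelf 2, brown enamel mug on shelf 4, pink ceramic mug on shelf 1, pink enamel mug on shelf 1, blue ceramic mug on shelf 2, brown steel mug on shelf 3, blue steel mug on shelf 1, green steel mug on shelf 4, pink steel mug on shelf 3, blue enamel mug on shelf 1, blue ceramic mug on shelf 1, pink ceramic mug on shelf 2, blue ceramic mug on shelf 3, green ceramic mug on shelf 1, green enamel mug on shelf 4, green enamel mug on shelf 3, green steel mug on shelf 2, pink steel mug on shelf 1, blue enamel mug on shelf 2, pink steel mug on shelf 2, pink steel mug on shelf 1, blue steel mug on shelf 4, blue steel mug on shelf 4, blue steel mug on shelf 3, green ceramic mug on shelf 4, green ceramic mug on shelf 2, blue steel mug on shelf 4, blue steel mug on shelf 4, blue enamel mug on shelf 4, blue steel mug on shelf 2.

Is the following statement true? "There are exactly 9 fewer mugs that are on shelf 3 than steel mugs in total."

mugs on shelf 3: 5.
steel mugs: 14.
The claim requires 14 − 5 (= 9) to equal 9, which holds.

True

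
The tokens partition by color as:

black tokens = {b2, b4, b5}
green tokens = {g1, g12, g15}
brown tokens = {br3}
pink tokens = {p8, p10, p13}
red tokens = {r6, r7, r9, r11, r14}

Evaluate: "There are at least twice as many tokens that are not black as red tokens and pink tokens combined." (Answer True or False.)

False

There are 12 tokens that are not black.
red tokens: 5; pink tokens: 3; combined: 5 + 3 = 8.
The claim requires 12 ≥ 2 × 8 = 16, which does not hold.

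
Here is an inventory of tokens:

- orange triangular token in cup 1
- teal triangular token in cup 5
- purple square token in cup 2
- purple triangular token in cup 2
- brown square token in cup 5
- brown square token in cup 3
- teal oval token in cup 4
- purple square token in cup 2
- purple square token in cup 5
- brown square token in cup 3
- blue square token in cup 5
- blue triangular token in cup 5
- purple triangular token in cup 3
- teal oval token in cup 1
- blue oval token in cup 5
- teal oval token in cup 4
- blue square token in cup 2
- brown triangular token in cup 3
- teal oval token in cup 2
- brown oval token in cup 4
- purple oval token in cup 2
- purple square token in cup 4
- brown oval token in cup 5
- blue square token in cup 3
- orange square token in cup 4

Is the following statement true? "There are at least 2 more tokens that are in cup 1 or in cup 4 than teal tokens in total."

True

|tokens in cup 1 or in cup 4| = 7.
|teal tokens| = 5.
The claim requires 7 − 5 = 2 ≥ 2, which holds.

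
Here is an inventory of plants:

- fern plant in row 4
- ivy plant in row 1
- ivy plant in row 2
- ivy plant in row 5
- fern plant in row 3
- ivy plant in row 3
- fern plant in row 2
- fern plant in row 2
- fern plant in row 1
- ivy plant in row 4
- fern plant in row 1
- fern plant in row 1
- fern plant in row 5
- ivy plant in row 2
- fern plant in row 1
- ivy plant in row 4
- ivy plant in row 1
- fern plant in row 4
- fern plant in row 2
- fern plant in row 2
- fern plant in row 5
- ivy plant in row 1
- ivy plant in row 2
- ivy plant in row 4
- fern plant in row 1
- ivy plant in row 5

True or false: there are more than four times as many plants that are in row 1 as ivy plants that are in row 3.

True

plants in row 1: 8.
ivy plants in row 3: 1.
The claim requires 8 > 4 × 1 = 4, which holds.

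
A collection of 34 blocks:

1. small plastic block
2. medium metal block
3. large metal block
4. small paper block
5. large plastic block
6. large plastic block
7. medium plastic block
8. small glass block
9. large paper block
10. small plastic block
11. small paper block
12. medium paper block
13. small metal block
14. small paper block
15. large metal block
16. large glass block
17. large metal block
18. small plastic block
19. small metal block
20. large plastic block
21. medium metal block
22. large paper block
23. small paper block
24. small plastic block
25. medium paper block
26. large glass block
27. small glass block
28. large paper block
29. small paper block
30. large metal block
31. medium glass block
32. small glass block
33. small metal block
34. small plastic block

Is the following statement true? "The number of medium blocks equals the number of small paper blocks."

False

medium blocks: 6.
small paper blocks: 5.
The claim requires 6 = 5, which does not hold.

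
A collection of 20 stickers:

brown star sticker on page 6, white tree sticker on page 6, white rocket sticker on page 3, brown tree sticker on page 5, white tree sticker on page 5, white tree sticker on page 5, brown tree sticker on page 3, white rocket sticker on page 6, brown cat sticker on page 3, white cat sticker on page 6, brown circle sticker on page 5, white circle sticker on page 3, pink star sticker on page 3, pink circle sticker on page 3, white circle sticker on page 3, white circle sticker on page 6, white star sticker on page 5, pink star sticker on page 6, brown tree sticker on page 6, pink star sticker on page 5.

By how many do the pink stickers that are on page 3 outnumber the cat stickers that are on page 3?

pink stickers on page 3: 2.
cat stickers on page 3: 1.
2 − 1 = 1.

1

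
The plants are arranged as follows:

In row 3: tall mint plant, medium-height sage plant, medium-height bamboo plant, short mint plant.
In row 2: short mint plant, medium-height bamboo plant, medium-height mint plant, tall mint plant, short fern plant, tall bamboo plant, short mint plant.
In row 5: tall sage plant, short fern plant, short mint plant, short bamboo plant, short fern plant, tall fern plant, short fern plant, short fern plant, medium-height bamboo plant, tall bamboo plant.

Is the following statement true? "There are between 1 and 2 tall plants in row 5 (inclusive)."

tall plants in row 5: 3.
The claim requires 1 ≤ 3 ≤ 2, which does not hold.

False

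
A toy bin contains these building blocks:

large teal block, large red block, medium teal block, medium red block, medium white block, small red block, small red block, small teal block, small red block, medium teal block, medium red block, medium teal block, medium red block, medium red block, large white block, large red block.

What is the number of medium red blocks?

4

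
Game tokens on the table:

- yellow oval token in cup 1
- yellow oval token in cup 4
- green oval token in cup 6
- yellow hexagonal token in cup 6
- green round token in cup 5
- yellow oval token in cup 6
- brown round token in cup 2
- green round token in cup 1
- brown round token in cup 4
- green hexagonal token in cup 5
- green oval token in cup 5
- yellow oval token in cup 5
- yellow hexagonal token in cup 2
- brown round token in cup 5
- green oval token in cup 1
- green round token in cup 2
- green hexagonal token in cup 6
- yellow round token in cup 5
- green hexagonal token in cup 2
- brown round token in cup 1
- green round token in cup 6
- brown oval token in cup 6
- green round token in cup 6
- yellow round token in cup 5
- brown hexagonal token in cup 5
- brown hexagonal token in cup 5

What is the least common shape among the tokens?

Counts by shape: round 11, oval 8, hexagonal 7.
The minimum is 7, held uniquely by hexagonal.

hexagonal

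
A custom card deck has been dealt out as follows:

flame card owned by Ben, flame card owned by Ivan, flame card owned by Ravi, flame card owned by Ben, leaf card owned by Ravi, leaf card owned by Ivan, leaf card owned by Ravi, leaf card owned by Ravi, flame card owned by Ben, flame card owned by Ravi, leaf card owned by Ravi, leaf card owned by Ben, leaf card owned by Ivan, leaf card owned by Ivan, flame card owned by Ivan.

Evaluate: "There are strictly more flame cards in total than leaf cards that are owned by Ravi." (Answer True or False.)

There are 7 flame cards.
Count of leaf cards owned by Ravi: 4.
The claim requires 7 > 4, which holds.

True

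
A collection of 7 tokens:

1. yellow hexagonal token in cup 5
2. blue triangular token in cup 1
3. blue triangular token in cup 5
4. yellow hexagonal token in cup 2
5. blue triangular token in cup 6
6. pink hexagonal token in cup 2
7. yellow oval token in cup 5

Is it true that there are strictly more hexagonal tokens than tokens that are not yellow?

False

|hexagonal tokens| = 3.
|tokens that are not yellow| = 4.
The claim requires 3 > 4, which does not hold.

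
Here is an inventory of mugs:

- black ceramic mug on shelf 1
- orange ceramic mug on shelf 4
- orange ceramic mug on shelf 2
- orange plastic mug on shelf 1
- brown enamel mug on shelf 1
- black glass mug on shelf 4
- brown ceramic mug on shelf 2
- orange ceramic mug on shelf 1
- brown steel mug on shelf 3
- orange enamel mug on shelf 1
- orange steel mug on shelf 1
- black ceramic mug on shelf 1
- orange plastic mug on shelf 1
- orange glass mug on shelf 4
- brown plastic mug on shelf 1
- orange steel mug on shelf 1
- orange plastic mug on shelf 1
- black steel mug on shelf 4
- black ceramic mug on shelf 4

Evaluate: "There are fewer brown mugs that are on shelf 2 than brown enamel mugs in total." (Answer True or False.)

False

|brown mugs on shelf 2| = 1.
|brown enamel mugs| = 1.
The claim requires 1 < 1, which does not hold.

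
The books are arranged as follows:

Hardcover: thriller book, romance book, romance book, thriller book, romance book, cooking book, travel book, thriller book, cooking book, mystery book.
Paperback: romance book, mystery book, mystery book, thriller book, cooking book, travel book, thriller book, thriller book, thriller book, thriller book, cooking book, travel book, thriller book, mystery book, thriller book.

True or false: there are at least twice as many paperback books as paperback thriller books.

There are 15 paperback books.
There are 7 paperback thriller books.
The claim requires 15 ≥ 2 × 7 = 14, which holds.

True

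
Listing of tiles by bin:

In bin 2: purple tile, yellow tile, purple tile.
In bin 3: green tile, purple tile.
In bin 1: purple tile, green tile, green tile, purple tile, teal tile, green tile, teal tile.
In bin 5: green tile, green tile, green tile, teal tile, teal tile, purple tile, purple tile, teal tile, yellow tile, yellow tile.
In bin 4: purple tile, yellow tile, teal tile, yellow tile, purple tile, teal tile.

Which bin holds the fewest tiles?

Counts by bin: bin 5→10, bin 1→7, bin 4→6, bin 2→3, bin 3→2.
The minimum is 2, held uniquely by bin 3.

bin 3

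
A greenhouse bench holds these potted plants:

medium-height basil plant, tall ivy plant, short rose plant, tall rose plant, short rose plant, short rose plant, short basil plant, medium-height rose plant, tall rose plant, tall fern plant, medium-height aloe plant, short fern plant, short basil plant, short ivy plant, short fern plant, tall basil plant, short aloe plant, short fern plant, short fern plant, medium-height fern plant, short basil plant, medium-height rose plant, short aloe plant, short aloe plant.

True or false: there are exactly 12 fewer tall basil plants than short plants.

False

tall basil plants: 1.
short plants: 14.
The claim requires 14 − 1 (= 13) to equal 12, which does not hold.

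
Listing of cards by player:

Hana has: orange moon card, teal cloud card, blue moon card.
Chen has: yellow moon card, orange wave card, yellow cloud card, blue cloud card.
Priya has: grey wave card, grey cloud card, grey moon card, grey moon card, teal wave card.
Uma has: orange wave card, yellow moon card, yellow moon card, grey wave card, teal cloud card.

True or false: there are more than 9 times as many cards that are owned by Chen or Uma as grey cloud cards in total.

Count of cards owned by Chen or Uma: 9.
There is 1 grey cloud card.
The claim requires 9 > 9 × 1 = 9, which does not hold.

False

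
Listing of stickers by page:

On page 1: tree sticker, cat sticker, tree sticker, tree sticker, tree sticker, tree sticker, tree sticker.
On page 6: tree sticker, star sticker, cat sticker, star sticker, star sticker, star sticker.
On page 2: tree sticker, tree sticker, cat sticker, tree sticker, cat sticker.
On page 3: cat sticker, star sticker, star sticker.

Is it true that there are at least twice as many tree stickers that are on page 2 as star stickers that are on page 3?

False

tree stickers on page 2: 3.
star stickers on page 3: 2.
The claim requires 3 ≥ 2 × 2 = 4, which does not hold.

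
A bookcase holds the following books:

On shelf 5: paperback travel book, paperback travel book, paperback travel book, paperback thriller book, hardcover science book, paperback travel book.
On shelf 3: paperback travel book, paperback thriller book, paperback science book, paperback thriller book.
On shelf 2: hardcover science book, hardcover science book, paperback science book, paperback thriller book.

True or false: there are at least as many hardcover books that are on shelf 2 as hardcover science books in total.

False

hardcover books on shelf 2: 2.
hardcover science books: 3.
The claim requires 2 ≥ 3, which does not hold.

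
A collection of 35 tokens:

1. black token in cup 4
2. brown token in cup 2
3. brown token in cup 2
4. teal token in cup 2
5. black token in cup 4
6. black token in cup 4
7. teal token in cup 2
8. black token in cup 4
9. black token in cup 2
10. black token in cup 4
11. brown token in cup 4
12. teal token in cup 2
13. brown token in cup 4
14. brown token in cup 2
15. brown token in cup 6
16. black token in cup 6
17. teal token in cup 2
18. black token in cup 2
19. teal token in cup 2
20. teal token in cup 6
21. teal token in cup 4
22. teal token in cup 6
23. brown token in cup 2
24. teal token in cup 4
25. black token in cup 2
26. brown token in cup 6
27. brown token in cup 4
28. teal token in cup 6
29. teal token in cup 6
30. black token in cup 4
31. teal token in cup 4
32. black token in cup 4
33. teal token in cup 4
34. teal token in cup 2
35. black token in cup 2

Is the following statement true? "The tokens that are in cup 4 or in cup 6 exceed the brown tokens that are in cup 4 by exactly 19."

False

tokens in cup 4 or in cup 6: 21.
brown tokens in cup 4: 3.
The claim requires 21 − 3 (= 18) to equal 19, which does not hold.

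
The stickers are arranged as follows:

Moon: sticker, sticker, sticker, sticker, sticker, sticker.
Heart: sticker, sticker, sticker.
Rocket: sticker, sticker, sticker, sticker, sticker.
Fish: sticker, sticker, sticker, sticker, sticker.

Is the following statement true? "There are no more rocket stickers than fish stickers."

rocket stickers: 5.
fish stickers: 5.
The claim requires 5 ≤ 5, which holds.

True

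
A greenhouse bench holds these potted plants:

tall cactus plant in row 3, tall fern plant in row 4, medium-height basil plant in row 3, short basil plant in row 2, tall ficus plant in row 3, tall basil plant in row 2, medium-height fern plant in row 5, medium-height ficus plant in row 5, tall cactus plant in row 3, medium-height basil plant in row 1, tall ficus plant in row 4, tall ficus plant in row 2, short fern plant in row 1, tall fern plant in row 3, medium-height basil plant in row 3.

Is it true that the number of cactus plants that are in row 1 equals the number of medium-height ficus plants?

False

There are 0 cactus plants in row 1.
There is 1 medium-height ficus plant.
The claim requires 0 = 1, which does not hold.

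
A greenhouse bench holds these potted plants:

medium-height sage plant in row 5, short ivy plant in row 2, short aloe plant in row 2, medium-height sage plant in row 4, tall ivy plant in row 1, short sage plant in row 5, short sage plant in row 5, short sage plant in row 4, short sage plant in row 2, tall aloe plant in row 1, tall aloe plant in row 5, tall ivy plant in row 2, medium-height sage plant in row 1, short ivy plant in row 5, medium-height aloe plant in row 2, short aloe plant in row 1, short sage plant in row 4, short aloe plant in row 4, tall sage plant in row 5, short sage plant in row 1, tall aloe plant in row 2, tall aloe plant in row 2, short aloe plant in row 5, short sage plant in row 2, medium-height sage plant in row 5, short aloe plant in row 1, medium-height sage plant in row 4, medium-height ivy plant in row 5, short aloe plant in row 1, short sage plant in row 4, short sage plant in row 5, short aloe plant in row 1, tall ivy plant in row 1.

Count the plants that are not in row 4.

Total plants: 33; with the excluded value: 6; remaining 33 − 6 = 27.

27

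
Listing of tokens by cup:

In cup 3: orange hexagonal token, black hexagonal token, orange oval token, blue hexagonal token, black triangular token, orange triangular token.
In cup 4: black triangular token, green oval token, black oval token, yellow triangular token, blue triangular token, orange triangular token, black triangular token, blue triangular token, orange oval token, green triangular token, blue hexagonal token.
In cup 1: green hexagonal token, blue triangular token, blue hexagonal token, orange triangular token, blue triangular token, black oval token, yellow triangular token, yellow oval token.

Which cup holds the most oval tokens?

cup 4

Counts by cup (restricted to oval tokens): cup 4→3, cup 1→2, cup 3→1.
The maximum is 3, held uniquely by cup 4.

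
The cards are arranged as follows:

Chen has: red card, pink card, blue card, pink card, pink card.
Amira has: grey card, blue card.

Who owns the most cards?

Chen

Counts by player: Chen→5, Amira→2.
The maximum is 5, held uniquely by Chen.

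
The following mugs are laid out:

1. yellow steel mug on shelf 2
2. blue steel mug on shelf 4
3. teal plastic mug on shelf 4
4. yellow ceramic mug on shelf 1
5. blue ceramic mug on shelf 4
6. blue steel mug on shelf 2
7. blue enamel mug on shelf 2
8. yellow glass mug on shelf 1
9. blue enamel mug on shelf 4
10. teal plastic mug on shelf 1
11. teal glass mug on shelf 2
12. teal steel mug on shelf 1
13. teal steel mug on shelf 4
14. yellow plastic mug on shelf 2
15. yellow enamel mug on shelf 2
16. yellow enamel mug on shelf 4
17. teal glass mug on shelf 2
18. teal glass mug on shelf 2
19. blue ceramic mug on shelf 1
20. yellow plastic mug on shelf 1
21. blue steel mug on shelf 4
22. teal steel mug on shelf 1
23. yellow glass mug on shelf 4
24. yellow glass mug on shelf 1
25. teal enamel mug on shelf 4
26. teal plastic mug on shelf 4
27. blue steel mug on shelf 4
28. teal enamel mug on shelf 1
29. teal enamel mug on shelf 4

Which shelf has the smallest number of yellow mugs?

Counts by shelf (restricted to yellow mugs): shelf 1→4, shelf 2→3, shelf 4→2.
The minimum is 2, held uniquely by shelf 4.

shelf 4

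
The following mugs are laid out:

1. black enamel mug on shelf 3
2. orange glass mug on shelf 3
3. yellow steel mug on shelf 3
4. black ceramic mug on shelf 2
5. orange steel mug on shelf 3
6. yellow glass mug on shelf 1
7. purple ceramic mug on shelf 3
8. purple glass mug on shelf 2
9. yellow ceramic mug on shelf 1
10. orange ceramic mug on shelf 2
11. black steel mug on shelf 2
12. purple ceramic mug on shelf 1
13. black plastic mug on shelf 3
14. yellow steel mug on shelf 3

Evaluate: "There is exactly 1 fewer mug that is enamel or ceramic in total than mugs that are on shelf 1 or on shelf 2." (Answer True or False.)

|mugs that are enamel or ceramic| = 6.
|mugs on shelf 1 or on shelf 2| = 7.
The claim requires 7 − 6 (= 1) to equal 1, which holds.

True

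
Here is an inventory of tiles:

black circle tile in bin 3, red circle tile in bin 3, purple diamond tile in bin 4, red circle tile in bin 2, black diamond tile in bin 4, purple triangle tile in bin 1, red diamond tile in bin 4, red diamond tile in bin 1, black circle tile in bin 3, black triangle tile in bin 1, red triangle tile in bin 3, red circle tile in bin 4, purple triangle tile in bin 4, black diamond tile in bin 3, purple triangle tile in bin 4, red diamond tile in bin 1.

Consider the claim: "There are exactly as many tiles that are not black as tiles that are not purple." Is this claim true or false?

tiles that are not black: 11.
tiles that are not purple: 12.
The claim requires 11 = 12, which does not hold.

False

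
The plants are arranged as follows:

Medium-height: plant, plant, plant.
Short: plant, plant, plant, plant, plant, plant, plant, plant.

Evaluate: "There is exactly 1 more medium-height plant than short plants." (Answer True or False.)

medium-height plants: 3.
short plants: 8.
The claim requires 3 − 8 (= -5) to equal 1, which does not hold.

False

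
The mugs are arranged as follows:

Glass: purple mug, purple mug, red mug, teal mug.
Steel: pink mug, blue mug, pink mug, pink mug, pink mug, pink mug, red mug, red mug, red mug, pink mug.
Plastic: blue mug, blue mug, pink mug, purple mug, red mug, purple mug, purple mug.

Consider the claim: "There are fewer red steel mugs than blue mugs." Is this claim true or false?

|red steel mugs| = 3.
|blue mugs| = 3.
The claim requires 3 < 3, which does not hold.

False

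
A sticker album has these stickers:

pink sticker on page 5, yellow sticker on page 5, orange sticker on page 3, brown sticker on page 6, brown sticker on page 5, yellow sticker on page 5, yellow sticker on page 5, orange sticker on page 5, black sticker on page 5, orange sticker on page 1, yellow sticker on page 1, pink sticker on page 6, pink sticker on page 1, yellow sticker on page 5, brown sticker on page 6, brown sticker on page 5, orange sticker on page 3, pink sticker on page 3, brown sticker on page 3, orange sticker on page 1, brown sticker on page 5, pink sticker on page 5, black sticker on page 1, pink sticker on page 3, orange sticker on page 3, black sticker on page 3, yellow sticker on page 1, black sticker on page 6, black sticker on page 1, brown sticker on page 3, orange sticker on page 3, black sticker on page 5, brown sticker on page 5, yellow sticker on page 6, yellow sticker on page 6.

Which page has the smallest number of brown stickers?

page 1

Counts by page (restricted to brown stickers): page 5→4, page 3→2, page 6→2, page 1→0.
The minimum is 0, held uniquely by page 1.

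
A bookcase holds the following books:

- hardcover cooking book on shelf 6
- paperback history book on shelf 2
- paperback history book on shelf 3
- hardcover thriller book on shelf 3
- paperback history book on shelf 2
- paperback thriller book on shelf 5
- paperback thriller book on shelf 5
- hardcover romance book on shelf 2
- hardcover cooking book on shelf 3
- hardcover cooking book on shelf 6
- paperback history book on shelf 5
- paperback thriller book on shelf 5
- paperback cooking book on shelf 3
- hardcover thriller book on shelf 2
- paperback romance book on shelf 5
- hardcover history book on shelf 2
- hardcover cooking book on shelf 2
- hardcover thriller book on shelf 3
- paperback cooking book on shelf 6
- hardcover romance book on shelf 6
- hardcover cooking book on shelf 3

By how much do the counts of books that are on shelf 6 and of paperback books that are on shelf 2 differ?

2

books on shelf 6: 4. paperback books on shelf 2: 2.
|4 − 2| = 4 − 2 = 2.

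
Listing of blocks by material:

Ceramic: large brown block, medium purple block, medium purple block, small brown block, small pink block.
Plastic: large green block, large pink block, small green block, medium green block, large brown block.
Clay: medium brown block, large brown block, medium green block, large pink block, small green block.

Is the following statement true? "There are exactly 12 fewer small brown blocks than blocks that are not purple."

True

small brown blocks: 1.
blocks that are not purple: 13.
The claim requires 13 − 1 (= 12) to equal 12, which holds.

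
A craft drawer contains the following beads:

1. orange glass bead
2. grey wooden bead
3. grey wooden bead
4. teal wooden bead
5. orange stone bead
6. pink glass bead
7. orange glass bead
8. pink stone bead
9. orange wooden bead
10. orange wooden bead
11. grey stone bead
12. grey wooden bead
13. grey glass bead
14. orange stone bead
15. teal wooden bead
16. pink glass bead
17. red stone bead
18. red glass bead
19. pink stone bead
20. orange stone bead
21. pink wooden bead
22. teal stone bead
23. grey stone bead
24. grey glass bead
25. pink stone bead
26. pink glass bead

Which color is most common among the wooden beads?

Counts by color (restricted to wooden beads): grey 3, teal 2, orange 2, pink 1.
The maximum is 3, held uniquely by grey.

grey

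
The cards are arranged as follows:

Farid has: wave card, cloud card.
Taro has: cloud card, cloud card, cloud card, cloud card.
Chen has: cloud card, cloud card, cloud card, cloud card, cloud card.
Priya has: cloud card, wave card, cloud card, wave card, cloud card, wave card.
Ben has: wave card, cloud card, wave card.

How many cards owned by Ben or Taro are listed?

Ben: 3; Taro: 4; together 3 + 4 = 7.

7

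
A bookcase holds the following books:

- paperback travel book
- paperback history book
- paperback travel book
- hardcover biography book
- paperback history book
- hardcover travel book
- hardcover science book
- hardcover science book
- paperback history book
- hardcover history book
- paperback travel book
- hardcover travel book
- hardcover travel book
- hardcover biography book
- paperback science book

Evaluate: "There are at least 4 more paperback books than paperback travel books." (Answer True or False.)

paperback books: 7.
paperback travel books: 3.
The claim requires 7 − 3 = 4 ≥ 4, which holds.

True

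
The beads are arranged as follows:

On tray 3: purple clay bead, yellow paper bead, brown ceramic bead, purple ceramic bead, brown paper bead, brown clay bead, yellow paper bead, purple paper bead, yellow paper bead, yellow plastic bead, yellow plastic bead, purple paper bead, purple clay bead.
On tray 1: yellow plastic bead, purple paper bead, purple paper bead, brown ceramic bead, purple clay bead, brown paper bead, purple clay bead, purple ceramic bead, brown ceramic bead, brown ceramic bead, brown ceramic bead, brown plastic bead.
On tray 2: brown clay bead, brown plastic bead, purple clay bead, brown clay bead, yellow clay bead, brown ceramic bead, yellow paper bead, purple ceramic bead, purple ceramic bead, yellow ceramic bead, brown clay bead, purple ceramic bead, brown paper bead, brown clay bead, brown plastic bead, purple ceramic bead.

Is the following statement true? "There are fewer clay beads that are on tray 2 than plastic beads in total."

False

|clay beads on tray 2| = 6.
|plastic beads| = 6.
The claim requires 6 < 6, which does not hold.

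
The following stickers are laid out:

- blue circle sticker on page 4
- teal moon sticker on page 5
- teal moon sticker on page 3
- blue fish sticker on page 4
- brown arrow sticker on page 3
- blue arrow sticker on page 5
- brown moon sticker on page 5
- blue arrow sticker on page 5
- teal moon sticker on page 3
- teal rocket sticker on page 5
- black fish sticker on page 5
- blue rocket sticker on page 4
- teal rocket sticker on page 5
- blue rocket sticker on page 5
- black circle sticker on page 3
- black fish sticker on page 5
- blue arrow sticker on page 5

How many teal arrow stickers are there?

0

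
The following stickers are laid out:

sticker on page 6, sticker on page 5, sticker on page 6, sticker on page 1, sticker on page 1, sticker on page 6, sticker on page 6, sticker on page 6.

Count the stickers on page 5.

1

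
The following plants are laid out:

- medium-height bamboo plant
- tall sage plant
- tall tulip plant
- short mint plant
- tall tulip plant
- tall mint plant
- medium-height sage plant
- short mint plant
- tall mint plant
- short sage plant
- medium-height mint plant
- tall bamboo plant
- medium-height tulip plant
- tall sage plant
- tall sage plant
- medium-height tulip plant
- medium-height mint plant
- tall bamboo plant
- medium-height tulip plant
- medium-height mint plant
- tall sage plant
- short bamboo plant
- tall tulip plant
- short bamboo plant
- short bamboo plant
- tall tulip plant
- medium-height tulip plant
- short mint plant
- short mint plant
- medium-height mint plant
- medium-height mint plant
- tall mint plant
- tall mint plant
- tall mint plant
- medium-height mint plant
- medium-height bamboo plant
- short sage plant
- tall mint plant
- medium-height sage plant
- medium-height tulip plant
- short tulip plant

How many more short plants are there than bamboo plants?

3

short plants: 10.
bamboo plants: 7.
10 − 7 = 3.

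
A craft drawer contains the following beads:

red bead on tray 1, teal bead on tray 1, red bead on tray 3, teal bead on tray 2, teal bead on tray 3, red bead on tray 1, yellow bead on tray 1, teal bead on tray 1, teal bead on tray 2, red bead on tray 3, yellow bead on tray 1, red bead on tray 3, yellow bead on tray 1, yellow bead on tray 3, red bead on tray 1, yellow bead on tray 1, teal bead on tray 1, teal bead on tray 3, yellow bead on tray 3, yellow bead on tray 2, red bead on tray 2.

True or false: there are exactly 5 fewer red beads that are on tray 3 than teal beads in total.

red beads on tray 3: 3.
teal beads: 7.
The claim requires 7 − 3 (= 4) to equal 5, which does not hold.

False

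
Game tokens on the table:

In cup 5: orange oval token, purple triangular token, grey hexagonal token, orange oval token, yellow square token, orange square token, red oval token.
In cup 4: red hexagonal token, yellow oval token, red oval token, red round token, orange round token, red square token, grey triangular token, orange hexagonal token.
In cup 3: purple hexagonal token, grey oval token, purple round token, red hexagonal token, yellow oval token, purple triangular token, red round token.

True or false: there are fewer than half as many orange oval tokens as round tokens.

orange oval tokens: 2.
round tokens: 4.
The claim requires 2 × 2 = 4 < 4, which does not hold.

False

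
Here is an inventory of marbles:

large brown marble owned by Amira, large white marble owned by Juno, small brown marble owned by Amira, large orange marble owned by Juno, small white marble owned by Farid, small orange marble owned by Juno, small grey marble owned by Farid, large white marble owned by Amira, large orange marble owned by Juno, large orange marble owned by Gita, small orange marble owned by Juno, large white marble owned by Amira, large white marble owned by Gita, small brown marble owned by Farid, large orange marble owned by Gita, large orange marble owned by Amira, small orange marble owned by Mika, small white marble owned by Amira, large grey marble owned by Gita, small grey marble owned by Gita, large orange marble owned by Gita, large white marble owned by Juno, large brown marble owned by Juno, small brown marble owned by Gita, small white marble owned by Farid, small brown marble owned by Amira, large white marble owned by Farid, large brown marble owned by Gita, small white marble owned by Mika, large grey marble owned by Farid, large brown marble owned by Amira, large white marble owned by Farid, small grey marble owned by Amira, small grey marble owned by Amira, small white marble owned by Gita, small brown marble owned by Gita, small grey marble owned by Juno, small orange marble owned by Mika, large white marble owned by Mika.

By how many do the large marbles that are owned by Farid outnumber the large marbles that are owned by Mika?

large marbles owned by Farid: 3.
large marbles owned by Mika: 1.
3 − 1 = 2.

2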